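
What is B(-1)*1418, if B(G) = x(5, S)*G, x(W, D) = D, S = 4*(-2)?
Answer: 11344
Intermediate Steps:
S = -8
B(G) = -8*G
B(-1)*1418 = -8*(-1)*1418 = 8*1418 = 11344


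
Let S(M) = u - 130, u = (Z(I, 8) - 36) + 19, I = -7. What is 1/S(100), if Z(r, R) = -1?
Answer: -1/148 ≈ -0.0067568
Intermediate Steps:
u = -18 (u = (-1 - 36) + 19 = -37 + 19 = -18)
S(M) = -148 (S(M) = -18 - 130 = -148)
1/S(100) = 1/(-148) = -1/148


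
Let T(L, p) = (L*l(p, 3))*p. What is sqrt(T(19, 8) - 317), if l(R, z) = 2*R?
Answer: 3*sqrt(235) ≈ 45.989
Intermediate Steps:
T(L, p) = 2*L*p**2 (T(L, p) = (L*(2*p))*p = (2*L*p)*p = 2*L*p**2)
sqrt(T(19, 8) - 317) = sqrt(2*19*8**2 - 317) = sqrt(2*19*64 - 317) = sqrt(2432 - 317) = sqrt(2115) = 3*sqrt(235)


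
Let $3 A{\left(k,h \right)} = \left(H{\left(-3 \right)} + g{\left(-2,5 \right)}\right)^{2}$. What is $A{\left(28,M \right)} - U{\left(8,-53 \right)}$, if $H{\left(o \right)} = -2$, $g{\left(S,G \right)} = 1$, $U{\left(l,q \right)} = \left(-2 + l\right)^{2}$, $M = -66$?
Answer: $- \frac{107}{3} \approx -35.667$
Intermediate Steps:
$A{\left(k,h \right)} = \frac{1}{3}$ ($A{\left(k,h \right)} = \frac{\left(-2 + 1\right)^{2}}{3} = \frac{\left(-1\right)^{2}}{3} = \frac{1}{3} \cdot 1 = \frac{1}{3}$)
$A{\left(28,M \right)} - U{\left(8,-53 \right)} = \frac{1}{3} - \left(-2 + 8\right)^{2} = \frac{1}{3} - 6^{2} = \frac{1}{3} - 36 = - \frac{107}{3}$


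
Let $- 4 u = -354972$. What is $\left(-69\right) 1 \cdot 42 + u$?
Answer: $85845$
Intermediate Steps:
$u = 88743$ ($u = \left(- \frac{1}{4}\right) \left(-354972\right) = 88743$)
$\left(-69\right) 1 \cdot 42 + u = \left(-69\right) 1 \cdot 42 + 88743 = \left(-69\right) 42 + 88743 = -2898 + 88743 = 85845$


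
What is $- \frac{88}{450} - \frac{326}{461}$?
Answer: $- \frac{93634}{103725} \approx -0.90271$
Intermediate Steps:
$- \frac{88}{450} - \frac{326}{461} = \left(-88\right) \frac{1}{450} - \frac{326}{461} = - \frac{44}{225} - \frac{326}{461} = - \frac{93634}{103725}$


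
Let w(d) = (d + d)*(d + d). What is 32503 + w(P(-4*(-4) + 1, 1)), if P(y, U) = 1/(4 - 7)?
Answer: 292531/9 ≈ 32503.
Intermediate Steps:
P(y, U) = -⅓ (P(y, U) = 1/(-3) = -⅓)
w(d) = 4*d² (w(d) = (2*d)*(2*d) = 4*d²)
32503 + w(P(-4*(-4) + 1, 1)) = 32503 + 4*(-⅓)² = 32503 + 4*(⅑) = 32503 + 4/9 = 292531/9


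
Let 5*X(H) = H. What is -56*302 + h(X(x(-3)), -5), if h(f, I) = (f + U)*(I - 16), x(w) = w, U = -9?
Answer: -83552/5 ≈ -16710.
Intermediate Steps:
X(H) = H/5
h(f, I) = (-16 + I)*(-9 + f) (h(f, I) = (f - 9)*(I - 16) = (-9 + f)*(-16 + I) = (-16 + I)*(-9 + f))
-56*302 + h(X(x(-3)), -5) = -56*302 + (144 - 16*(-3)/5 - 9*(-5) - (-3)) = -16912 + (144 - 16*(-⅗) + 45 - 5*(-⅗)) = -16912 + (144 + 48/5 + 45 + 3) = -16912 + 1008/5 = -83552/5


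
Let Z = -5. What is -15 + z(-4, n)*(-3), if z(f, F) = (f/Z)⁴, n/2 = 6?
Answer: -10143/625 ≈ -16.229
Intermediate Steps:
n = 12 (n = 2*6 = 12)
z(f, F) = f⁴/625 (z(f, F) = (f/(-5))⁴ = (f*(-⅕))⁴ = (-f/5)⁴ = f⁴/625)
-15 + z(-4, n)*(-3) = -15 + ((1/625)*(-4)⁴)*(-3) = -15 + ((1/625)*256)*(-3) = -15 + (256/625)*(-3) = -15 - 768/625 = -10143/625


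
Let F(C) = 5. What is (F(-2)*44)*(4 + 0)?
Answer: 880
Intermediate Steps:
(F(-2)*44)*(4 + 0) = (5*44)*(4 + 0) = 220*4 = 880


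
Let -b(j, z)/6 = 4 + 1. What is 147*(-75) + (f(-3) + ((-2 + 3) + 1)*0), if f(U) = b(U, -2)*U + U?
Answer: -10938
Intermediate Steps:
b(j, z) = -30 (b(j, z) = -6*(4 + 1) = -6*5 = -30)
f(U) = -29*U (f(U) = -30*U + U = -29*U)
147*(-75) + (f(-3) + ((-2 + 3) + 1)*0) = 147*(-75) + (-29*(-3) + ((-2 + 3) + 1)*0) = -11025 + (87 + (1 + 1)*0) = -11025 + (87 + 2*0) = -11025 + (87 + 0) = -11025 + 87 = -10938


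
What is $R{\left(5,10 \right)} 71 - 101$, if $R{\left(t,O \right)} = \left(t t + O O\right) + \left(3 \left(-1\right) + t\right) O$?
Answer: $10194$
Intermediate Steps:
$R{\left(t,O \right)} = O^{2} + t^{2} + O \left(-3 + t\right)$ ($R{\left(t,O \right)} = \left(t^{2} + O^{2}\right) + \left(-3 + t\right) O = \left(O^{2} + t^{2}\right) + O \left(-3 + t\right) = O^{2} + t^{2} + O \left(-3 + t\right)$)
$R{\left(5,10 \right)} 71 - 101 = \left(10^{2} + 5^{2} - 30 + 10 \cdot 5\right) 71 - 101 = \left(100 + 25 - 30 + 50\right) 71 - 101 = 145 \cdot 71 - 101 = 10295 - 101 = 10194$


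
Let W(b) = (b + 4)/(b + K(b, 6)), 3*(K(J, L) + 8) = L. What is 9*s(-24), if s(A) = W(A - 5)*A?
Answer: -1080/7 ≈ -154.29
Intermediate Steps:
K(J, L) = -8 + L/3
W(b) = (4 + b)/(-6 + b) (W(b) = (b + 4)/(b + (-8 + (⅓)*6)) = (4 + b)/(b + (-8 + 2)) = (4 + b)/(b - 6) = (4 + b)/(-6 + b))
s(A) = A*(-1 + A)/(-11 + A) (s(A) = ((4 + (A - 5))/(-6 + (A - 5)))*A = ((4 + (-5 + A))/(-6 + (-5 + A)))*A = ((-1 + A)/(-11 + A))*A = A*(-1 + A)/(-11 + A))
9*s(-24) = 9*(-24*(-1 - 24)/(-11 - 24)) = 9*(-24*(-25)/(-35)) = 9*(-24*(-1/35)*(-25)) = 9*(-120/7) = -1080/7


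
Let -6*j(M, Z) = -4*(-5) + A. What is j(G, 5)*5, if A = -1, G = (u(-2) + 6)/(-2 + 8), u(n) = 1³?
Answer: -95/6 ≈ -15.833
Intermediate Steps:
u(n) = 1
G = 7/6 (G = (1 + 6)/(-2 + 8) = 7/6 ≈ 1.1667)
j(M, Z) = -19/6 (j(M, Z) = -(-4*(-5) - 1)/6 = -(20 - 1)/6 = -⅙*19 = -19/6)
j(G, 5)*5 = -19/6*5 = -95/6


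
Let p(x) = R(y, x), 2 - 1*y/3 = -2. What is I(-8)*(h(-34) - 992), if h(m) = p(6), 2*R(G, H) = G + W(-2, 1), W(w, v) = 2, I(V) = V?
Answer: 7880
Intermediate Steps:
y = 12 (y = 6 - 3*(-2) = 6 + 6 = 12)
R(G, H) = 1 + G/2 (R(G, H) = (G + 2)/2 = (2 + G)/2 = 1 + G/2)
p(x) = 7 (p(x) = 1 + (½)*12 = 1 + 6 = 7)
h(m) = 7
I(-8)*(h(-34) - 992) = -8*(7 - 992) = -8*(-985) = 7880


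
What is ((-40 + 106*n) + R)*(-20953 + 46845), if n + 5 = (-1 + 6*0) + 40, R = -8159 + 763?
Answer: -99218144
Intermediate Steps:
R = -7396
n = 34 (n = -5 + ((-1 + 6*0) + 40) = -5 + ((-1 + 0) + 40) = -5 + (-1 + 40) = -5 + 39 = 34)
((-40 + 106*n) + R)*(-20953 + 46845) = ((-40 + 106*34) - 7396)*(-20953 + 46845) = ((-40 + 3604) - 7396)*25892 = (3564 - 7396)*25892 = -3832*25892 = -99218144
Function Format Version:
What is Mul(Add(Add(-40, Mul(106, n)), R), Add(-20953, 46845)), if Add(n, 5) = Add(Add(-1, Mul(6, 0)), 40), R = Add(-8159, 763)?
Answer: -99218144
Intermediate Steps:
R = -7396
n = 34 (n = Add(-5, Add(Add(-1, Mul(6, 0)), 40)) = Add(-5, Add(Add(-1, 0), 40)) = Add(-5, Add(-1, 40)) = Add(-5, 39) = 34)
Mul(Add(Add(-40, Mul(106, n)), R), Add(-20953, 46845)) = Mul(Add(Add(-40, Mul(106, 34)), -7396), Add(-20953, 46845)) = Mul(Add(Add(-40, 3604), -7396), 25892) = Mul(Add(3564, -7396), 25892) = Mul(-3832, 25892) = -99218144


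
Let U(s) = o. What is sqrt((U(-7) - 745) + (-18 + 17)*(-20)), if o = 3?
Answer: 19*I*sqrt(2) ≈ 26.87*I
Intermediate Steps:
U(s) = 3
sqrt((U(-7) - 745) + (-18 + 17)*(-20)) = sqrt((3 - 745) + (-18 + 17)*(-20)) = sqrt(-742 - 1*(-20)) = sqrt(-742 + 20) = sqrt(-722) = 19*I*sqrt(2)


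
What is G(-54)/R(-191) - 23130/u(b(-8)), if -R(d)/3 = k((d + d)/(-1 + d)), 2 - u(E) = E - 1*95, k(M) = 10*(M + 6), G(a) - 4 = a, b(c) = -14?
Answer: -5907650/28379 ≈ -208.17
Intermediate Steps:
G(a) = 4 + a
k(M) = 60 + 10*M (k(M) = 10*(6 + M) = 60 + 10*M)
u(E) = 97 - E (u(E) = 2 - (E - 1*95) = 2 - (E - 95) = 2 - (-95 + E) = 2 + (95 - E) = 97 - E)
R(d) = -180 - 60*d/(-1 + d) (R(d) = -3*(60 + 10*((d + d)/(-1 + d))) = -3*(60 + 10*((2*d)/(-1 + d))) = -3*(60 + 10*(2*d/(-1 + d))) = -3*(60 + 20*d/(-1 + d)) = -180 - 60*d/(-1 + d))
G(-54)/R(-191) - 23130/u(b(-8)) = (4 - 54)/((60*(3 - 4*(-191))/(-1 - 191))) - 23130/(97 - 1*(-14)) = -50*(-16/(5*(3 + 764))) - 23130/(97 + 14) = -50/(60*(-1/192)*767) - 23130/111 = -50/(-3835/16) - 23130*1/111 = -50*(-16/3835) - 7710/37 = 160/767 - 7710/37 = -5907650/28379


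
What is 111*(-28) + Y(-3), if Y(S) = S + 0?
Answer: -3111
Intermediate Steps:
Y(S) = S
111*(-28) + Y(-3) = 111*(-28) - 3 = -3108 - 3 = -3111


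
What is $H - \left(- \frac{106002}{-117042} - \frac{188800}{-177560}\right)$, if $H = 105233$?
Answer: $\frac{9112120504656}{86591573} \approx 1.0523 \cdot 10^{5}$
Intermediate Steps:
$H - \left(- \frac{106002}{-117042} - \frac{188800}{-177560}\right) = 105233 - \left(- \frac{106002}{-117042} - \frac{188800}{-177560}\right) = 105233 - \left(\left(-106002\right) \left(- \frac{1}{117042}\right) - - \frac{4720}{4439}\right) = 105233 - \left(\frac{17667}{19507} + \frac{4720}{4439}\right) = 105233 - \frac{170496853}{86591573} = \frac{9112120504656}{86591573}$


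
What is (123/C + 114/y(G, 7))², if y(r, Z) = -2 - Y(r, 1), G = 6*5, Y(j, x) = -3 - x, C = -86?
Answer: 22838841/7396 ≈ 3088.0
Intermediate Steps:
G = 30
y(r, Z) = 2 (y(r, Z) = -2 - (-3 - 1*1) = -2 - (-3 - 1) = -2 - 1*(-4) = -2 + 4 = 2)
(123/C + 114/y(G, 7))² = (123/(-86) + 114/2)² = (123*(-1/86) + 114*(½))² = (-123/86 + 57)² = (4779/86)² = 22838841/7396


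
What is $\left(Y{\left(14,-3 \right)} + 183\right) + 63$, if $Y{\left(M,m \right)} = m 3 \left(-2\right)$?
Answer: $264$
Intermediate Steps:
$Y{\left(M,m \right)} = - 6 m$ ($Y{\left(M,m \right)} = 3 m \left(-2\right) = - 6 m$)
$\left(Y{\left(14,-3 \right)} + 183\right) + 63 = \left(\left(-6\right) \left(-3\right) + 183\right) + 63 = \left(18 + 183\right) + 63 = 201 + 63 = 264$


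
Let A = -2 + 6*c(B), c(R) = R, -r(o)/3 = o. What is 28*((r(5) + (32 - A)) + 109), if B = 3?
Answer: 3080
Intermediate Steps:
r(o) = -3*o
A = 16 (A = -2 + 6*3 = -2 + 18 = 16)
28*((r(5) + (32 - A)) + 109) = 28*((-3*5 + (32 - 1*16)) + 109) = 28*((-15 + (32 - 16)) + 109) = 28*((-15 + 16) + 109) = 28*(1 + 109) = 28*110 = 3080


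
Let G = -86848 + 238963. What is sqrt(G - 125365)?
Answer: 5*sqrt(1070) ≈ 163.55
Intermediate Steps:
G = 152115
sqrt(G - 125365) = sqrt(152115 - 125365) = sqrt(26750) = 5*sqrt(1070)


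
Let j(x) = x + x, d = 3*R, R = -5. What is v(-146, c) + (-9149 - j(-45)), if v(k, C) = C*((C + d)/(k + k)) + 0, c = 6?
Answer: -1322587/146 ≈ -9058.8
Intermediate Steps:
d = -15 (d = 3*(-5) = -15)
j(x) = 2*x
v(k, C) = C*(-15 + C)/(2*k) (v(k, C) = C*((C - 15)/(k + k)) + 0 = C*((-15 + C)/((2*k))) + 0 = C*((-15 + C)*(1/(2*k))) + 0 = C*((-15 + C)/(2*k)) + 0 = C*(-15 + C)/(2*k) + 0 = C*(-15 + C)/(2*k))
v(-146, c) + (-9149 - j(-45)) = (½)*6*(-15 + 6)/(-146) + (-9149 - 2*(-45)) = (½)*6*(-1/146)*(-9) + (-9149 - 1*(-90)) = 27/146 + (-9149 + 90) = 27/146 - 9059 = -1322587/146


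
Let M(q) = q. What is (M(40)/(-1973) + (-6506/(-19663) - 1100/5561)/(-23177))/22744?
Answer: -50700572551579/56862222622799586916 ≈ -8.9164e-7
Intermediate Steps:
(M(40)/(-1973) + (-6506/(-19663) - 1100/5561)/(-23177))/22744 = (40/(-1973) + (-6506/(-19663) - 1100/5561)/(-23177))/22744 = (40*(-1/1973) + (-6506*(-1/19663) - 1100*1/5561)*(-1/23177))*(1/22744) = (-40/1973 + (6506/19663 - 1100/5561)*(-1/23177))*(1/22744) = (-40/1973 + (14550566/109345943)*(-1/23177))*(1/22744) = (-40/1973 - 14550566/2534310920911)*(1/22744) = -101401145103158/5000195446957403*1/22744 = -50700572551579/56862222622799586916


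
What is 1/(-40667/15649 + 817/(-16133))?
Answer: -252465317/668865944 ≈ -0.37745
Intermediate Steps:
1/(-40667/15649 + 817/(-16133)) = 1/(-40667*1/15649 + 817*(-1/16133)) = 1/(-40667/15649 - 817/16133) = 1/(-668865944/252465317) = -252465317/668865944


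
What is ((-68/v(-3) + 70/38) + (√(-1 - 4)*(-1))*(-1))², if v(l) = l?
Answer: 1935364/3249 + 2794*I*√5/57 ≈ 595.68 + 109.61*I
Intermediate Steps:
((-68/v(-3) + 70/38) + (√(-1 - 4)*(-1))*(-1))² = ((-68/(-3) + 70/38) + (√(-1 - 4)*(-1))*(-1))² = ((-68*(-⅓) + 70*(1/38)) + (√(-5)*(-1))*(-1))² = ((68/3 + 35/19) + ((I*√5)*(-1))*(-1))² = (1397/57 - I*√5*(-1))² = (1397/57 + I*√5)²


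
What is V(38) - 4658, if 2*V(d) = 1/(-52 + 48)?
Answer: -37265/8 ≈ -4658.1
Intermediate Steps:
V(d) = -1/8 (V(d) = 1/(2*(-52 + 48)) = (1/2)/(-4) = (1/2)*(-1/4) = -1/8)
V(38) - 4658 = -1/8 - 4658 = -37265/8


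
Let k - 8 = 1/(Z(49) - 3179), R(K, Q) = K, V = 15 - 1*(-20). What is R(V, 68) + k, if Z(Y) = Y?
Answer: 134589/3130 ≈ 43.000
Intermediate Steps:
V = 35 (V = 15 + 20 = 35)
k = 25039/3130 (k = 8 + 1/(49 - 3179) = 8 + 1/(-3130) = 8 - 1/3130 = 25039/3130 ≈ 7.9997)
R(V, 68) + k = 35 + 25039/3130 = 134589/3130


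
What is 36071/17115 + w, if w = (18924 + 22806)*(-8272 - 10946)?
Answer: -1960809652147/2445 ≈ -8.0197e+8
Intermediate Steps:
w = -801967140 (w = 41730*(-19218) = -801967140)
36071/17115 + w = 36071/17115 - 801967140 = 36071*(1/17115) - 801967140 = 5153/2445 - 801967140 = -1960809652147/2445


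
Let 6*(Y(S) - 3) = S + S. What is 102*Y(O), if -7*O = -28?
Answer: 442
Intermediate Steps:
O = 4 (O = -⅐*(-28) = 4)
Y(S) = 3 + S/3 (Y(S) = 3 + (S + S)/6 = 3 + (2*S)/6 = 3 + S/3)
102*Y(O) = 102*(3 + (⅓)*4) = 102*(3 + 4/3) = 102*(13/3) = 442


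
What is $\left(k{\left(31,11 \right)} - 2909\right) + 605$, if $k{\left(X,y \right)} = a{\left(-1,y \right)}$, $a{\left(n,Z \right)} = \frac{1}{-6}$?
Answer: $- \frac{13825}{6} \approx -2304.2$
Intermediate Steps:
$a{\left(n,Z \right)} = - \frac{1}{6}$
$k{\left(X,y \right)} = - \frac{1}{6}$
$\left(k{\left(31,11 \right)} - 2909\right) + 605 = \left(- \frac{1}{6} - 2909\right) + 605 = - \frac{17455}{6} + 605 = - \frac{13825}{6}$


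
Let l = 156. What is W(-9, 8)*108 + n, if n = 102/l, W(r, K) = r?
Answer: -25255/26 ≈ -971.35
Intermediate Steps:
n = 17/26 (n = 102/156 = 102*(1/156) = 17/26 ≈ 0.65385)
W(-9, 8)*108 + n = -9*108 + 17/26 = -972 + 17/26 = -25255/26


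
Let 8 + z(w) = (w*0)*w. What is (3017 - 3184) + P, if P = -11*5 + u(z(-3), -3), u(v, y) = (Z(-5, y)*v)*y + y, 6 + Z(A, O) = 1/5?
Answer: -1821/5 ≈ -364.20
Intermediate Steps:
z(w) = -8 (z(w) = -8 + (w*0)*w = -8 + 0*w = -8 + 0 = -8)
Z(A, O) = -29/5 (Z(A, O) = -6 + 1/5 = -29/5)
u(v, y) = y - 29*v*y/5 (u(v, y) = (-29*v/5)*y + y = -29*v*y/5 + y = y - 29*v*y/5)
P = -986/5 (P = -11*5 + (1/5)*(-3)*(5 - 29*(-8)) = -55 + (1/5)*(-3)*(5 + 232) = -55 + (1/5)*(-3)*237 = -55 - 711/5 = -986/5 ≈ -197.20)
(3017 - 3184) + P = (3017 - 3184) - 986/5 = -167 - 986/5 = -1821/5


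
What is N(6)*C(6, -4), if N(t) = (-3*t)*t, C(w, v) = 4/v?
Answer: 108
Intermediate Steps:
N(t) = -3*t²
N(6)*C(6, -4) = (-3*6²)*(4/(-4)) = (-3*36)*(4*(-¼)) = -108*(-1) = 108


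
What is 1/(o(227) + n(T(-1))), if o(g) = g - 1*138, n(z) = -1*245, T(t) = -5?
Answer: -1/156 ≈ -0.0064103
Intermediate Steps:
n(z) = -245
o(g) = -138 + g (o(g) = g - 138 = -138 + g)
1/(o(227) + n(T(-1))) = 1/((-138 + 227) - 245) = 1/(89 - 245) = 1/(-156) = -1/156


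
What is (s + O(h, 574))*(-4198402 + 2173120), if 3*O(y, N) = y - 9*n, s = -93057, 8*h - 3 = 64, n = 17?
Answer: 754257210175/4 ≈ 1.8856e+11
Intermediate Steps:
h = 67/8 (h = 3/8 + (⅛)*64 = 3/8 + 8 = 67/8 ≈ 8.3750)
O(y, N) = -51 + y/3 (O(y, N) = (y - 9*17)/3 = (y - 153)/3 = (-153 + y)/3 = -51 + y/3)
(s + O(h, 574))*(-4198402 + 2173120) = (-93057 + (-51 + (⅓)*(67/8)))*(-4198402 + 2173120) = (-93057 + (-51 + 67/24))*(-2025282) = (-93057 - 1157/24)*(-2025282) = -2234525/24*(-2025282) = 754257210175/4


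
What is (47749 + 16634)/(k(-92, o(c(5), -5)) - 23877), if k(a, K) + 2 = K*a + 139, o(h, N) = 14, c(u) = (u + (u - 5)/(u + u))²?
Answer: -64383/25028 ≈ -2.5724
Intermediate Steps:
c(u) = (u + (-5 + u)/(2*u))² (c(u) = (u + (-5 + u)/((2*u)))² = (u + (-5 + u)*(1/(2*u)))² = (u + (-5 + u)/(2*u))²)
k(a, K) = 137 + K*a (k(a, K) = -2 + (K*a + 139) = -2 + (139 + K*a) = 137 + K*a)
(47749 + 16634)/(k(-92, o(c(5), -5)) - 23877) = (47749 + 16634)/((137 + 14*(-92)) - 23877) = 64383/((137 - 1288) - 23877) = 64383/(-1151 - 23877) = 64383/(-25028) = 64383*(-1/25028) = -64383/25028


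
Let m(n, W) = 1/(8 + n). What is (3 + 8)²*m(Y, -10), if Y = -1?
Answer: 121/7 ≈ 17.286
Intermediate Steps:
(3 + 8)²*m(Y, -10) = (3 + 8)²/(8 - 1) = 11²/7 = 121*(⅐) = 121/7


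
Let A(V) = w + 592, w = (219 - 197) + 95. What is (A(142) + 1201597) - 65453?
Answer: 1136853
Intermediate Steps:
w = 117 (w = 22 + 95 = 117)
A(V) = 709 (A(V) = 117 + 592 = 709)
(A(142) + 1201597) - 65453 = (709 + 1201597) - 65453 = 1202306 - 65453 = 1136853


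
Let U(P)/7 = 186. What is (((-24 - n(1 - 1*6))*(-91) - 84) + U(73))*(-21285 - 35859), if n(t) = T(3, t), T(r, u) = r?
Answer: -210004200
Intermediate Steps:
U(P) = 1302 (U(P) = 7*186 = 1302)
n(t) = 3
(((-24 - n(1 - 1*6))*(-91) - 84) + U(73))*(-21285 - 35859) = (((-24 - 1*3)*(-91) - 84) + 1302)*(-21285 - 35859) = (((-24 - 3)*(-91) - 84) + 1302)*(-57144) = ((-27*(-91) - 84) + 1302)*(-57144) = ((2457 - 84) + 1302)*(-57144) = (2373 + 1302)*(-57144) = 3675*(-57144) = -210004200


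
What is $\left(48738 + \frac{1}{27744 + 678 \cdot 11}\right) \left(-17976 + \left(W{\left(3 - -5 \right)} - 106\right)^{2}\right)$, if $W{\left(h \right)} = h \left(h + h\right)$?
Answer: $- \frac{15005294223442}{17601} \approx -8.5253 \cdot 10^{8}$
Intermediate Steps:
$W{\left(h \right)} = 2 h^{2}$ ($W{\left(h \right)} = h 2 h = 2 h^{2}$)
$\left(48738 + \frac{1}{27744 + 678 \cdot 11}\right) \left(-17976 + \left(W{\left(3 - -5 \right)} - 106\right)^{2}\right) = \left(48738 + \frac{1}{27744 + 678 \cdot 11}\right) \left(-17976 + \left(2 \left(3 - -5\right)^{2} - 106\right)^{2}\right) = \left(48738 + \frac{1}{27744 + 7458}\right) \left(-17976 + \left(2 \left(3 + 5\right)^{2} - 106\right)^{2}\right) = \left(48738 + \frac{1}{35202}\right) \left(-17976 + \left(2 \cdot 8^{2} - 106\right)^{2}\right) = \left(48738 + \frac{1}{35202}\right) \left(-17976 + \left(2 \cdot 64 - 106\right)^{2}\right) = \frac{1715675077 \left(-17976 + \left(128 - 106\right)^{2}\right)}{35202} = \frac{1715675077 \left(-17976 + 22^{2}\right)}{35202} = \frac{1715675077 \left(-17976 + 484\right)}{35202} = \frac{1715675077}{35202} \left(-17492\right) = - \frac{15005294223442}{17601}$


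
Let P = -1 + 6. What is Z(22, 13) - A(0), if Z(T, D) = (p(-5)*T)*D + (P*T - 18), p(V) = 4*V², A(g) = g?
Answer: 28692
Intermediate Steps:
P = 5
Z(T, D) = -18 + 5*T + 100*D*T (Z(T, D) = ((4*(-5)²)*T)*D + (5*T - 18) = ((4*25)*T)*D + (-18 + 5*T) = (100*T)*D + (-18 + 5*T) = 100*D*T + (-18 + 5*T) = -18 + 5*T + 100*D*T)
Z(22, 13) - A(0) = (-18 + 5*22 + 100*13*22) - 1*0 = (-18 + 110 + 28600) + 0 = 28692 + 0 = 28692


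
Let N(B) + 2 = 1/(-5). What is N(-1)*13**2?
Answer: -1859/5 ≈ -371.80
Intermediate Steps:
N(B) = -11/5 (N(B) = -2 + 1/(-5) = -2 - 1/5 = -11/5)
N(-1)*13**2 = -11/5*13**2 = -11/5*169 = -1859/5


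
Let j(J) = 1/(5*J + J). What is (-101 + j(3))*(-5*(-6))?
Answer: -9085/3 ≈ -3028.3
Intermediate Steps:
j(J) = 1/(6*J)
(-101 + j(3))*(-5*(-6)) = (-101 + (⅙)/3)*(-5*(-6)) = (-101 + (⅙)*(⅓))*30 = (-101 + 1/18)*30 = -1817/18*30 = -9085/3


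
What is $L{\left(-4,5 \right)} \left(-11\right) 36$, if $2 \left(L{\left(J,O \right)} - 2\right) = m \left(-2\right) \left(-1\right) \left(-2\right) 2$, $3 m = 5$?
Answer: $1848$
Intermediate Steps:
$m = \frac{5}{3}$ ($m = \frac{1}{3} \cdot 5 = \frac{5}{3} \approx 1.6667$)
$L{\left(J,O \right)} = - \frac{14}{3}$ ($L{\left(J,O \right)} = 2 + \frac{\frac{5}{3} \left(-2\right) \left(-1\right) \left(-2\right) 2}{2} = 2 + \frac{\left(- \frac{10}{3}\right) \left(-1\right) \left(-2\right) 2}{2} = 2 + \frac{\frac{10}{3} \left(-2\right) 2}{2} = 2 + \frac{\left(- \frac{20}{3}\right) 2}{2} = 2 + \frac{1}{2} \left(- \frac{40}{3}\right) = 2 - \frac{20}{3} = - \frac{14}{3}$)
$L{\left(-4,5 \right)} \left(-11\right) 36 = \left(- \frac{14}{3}\right) \left(-11\right) 36 = \frac{154}{3} \cdot 36 = 1848$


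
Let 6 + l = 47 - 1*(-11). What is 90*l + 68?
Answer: 4748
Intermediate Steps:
l = 52 (l = -6 + (47 - 1*(-11)) = -6 + (47 + 11) = -6 + 58 = 52)
90*l + 68 = 90*52 + 68 = 4680 + 68 = 4748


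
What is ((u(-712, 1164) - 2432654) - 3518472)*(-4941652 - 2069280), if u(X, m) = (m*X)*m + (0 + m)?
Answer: 6805062389811848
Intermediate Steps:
u(X, m) = m + X*m² (u(X, m) = (X*m)*m + m = X*m² + m = m + X*m²)
((u(-712, 1164) - 2432654) - 3518472)*(-4941652 - 2069280) = ((1164*(1 - 712*1164) - 2432654) - 3518472)*(-4941652 - 2069280) = ((1164*(1 - 828768) - 2432654) - 3518472)*(-7010932) = ((1164*(-828767) - 2432654) - 3518472)*(-7010932) = ((-964684788 - 2432654) - 3518472)*(-7010932) = (-967117442 - 3518472)*(-7010932) = -970635914*(-7010932) = 6805062389811848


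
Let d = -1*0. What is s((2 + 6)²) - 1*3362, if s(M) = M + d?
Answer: -3298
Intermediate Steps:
d = 0
s(M) = M (s(M) = M + 0 = M)
s((2 + 6)²) - 1*3362 = (2 + 6)² - 1*3362 = 8² - 3362 = 64 - 3362 = -3298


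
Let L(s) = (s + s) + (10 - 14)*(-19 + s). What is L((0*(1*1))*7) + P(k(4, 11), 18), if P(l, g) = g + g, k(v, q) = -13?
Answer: 112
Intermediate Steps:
P(l, g) = 2*g
L(s) = 76 - 2*s (L(s) = 2*s - 4*(-19 + s) = 2*s + (76 - 4*s) = 76 - 2*s)
L((0*(1*1))*7) + P(k(4, 11), 18) = (76 - 2*0*(1*1)*7) + 2*18 = (76 - 2*0*1*7) + 36 = (76 - 0*7) + 36 = (76 - 2*0) + 36 = (76 + 0) + 36 = 76 + 36 = 112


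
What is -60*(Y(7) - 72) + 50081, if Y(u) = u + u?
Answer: 53561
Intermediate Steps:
Y(u) = 2*u
-60*(Y(7) - 72) + 50081 = -60*(2*7 - 72) + 50081 = -60*(14 - 72) + 50081 = -60*(-58) + 50081 = 3480 + 50081 = 53561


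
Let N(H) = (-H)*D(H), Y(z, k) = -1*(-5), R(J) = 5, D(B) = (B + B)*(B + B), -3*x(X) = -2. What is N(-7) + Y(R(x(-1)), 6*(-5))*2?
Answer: 1382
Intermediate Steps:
x(X) = ⅔ (x(X) = -⅓*(-2) = ⅔)
D(B) = 4*B² (D(B) = (2*B)*(2*B) = 4*B²)
Y(z, k) = 5
N(H) = -4*H³ (N(H) = (-H)*(4*H²) = -4*H³)
N(-7) + Y(R(x(-1)), 6*(-5))*2 = -4*(-7)³ + 5*2 = -4*(-343) + 10 = 1372 + 10 = 1382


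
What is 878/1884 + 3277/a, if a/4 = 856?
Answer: 2295035/1612704 ≈ 1.4231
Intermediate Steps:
a = 3424 (a = 4*856 = 3424)
878/1884 + 3277/a = 878/1884 + 3277/3424 = 878*(1/1884) + 3277*(1/3424) = 439/942 + 3277/3424 = 2295035/1612704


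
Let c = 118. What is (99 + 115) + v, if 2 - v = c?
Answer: 98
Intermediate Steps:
v = -116 (v = 2 - 1*118 = 2 - 118 = -116)
(99 + 115) + v = (99 + 115) - 116 = 214 - 116 = 98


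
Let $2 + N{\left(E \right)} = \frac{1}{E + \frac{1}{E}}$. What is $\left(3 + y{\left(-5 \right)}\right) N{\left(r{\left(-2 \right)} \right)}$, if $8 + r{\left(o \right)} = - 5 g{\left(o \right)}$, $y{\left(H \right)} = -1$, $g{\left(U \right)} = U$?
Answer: $- \frac{16}{5} \approx -3.2$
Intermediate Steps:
$r{\left(o \right)} = -8 - 5 o$
$N{\left(E \right)} = -2 + \frac{1}{E + \frac{1}{E}}$
$\left(3 + y{\left(-5 \right)}\right) N{\left(r{\left(-2 \right)} \right)} = \left(3 - 1\right) \frac{-2 - -2 - 2 \left(-8 - -10\right)^{2}}{1 + \left(-8 - -10\right)^{2}} = 2 \frac{-2 + \left(-8 + 10\right) - 2 \left(-8 + 10\right)^{2}}{1 + \left(-8 + 10\right)^{2}} = 2 \frac{-2 + 2 - 2 \cdot 2^{2}}{1 + 2^{2}} = 2 \frac{-2 + 2 - 8}{1 + 4} = 2 \frac{-2 + 2 - 8}{5} = 2 \cdot \frac{1}{5} \left(-8\right) = 2 \left(- \frac{8}{5}\right) = - \frac{16}{5}$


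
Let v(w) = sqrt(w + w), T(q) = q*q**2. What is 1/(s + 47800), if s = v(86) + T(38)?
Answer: 25668/2635384853 - sqrt(43)/5270769706 ≈ 9.7385e-6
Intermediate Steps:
T(q) = q**3
v(w) = sqrt(2)*sqrt(w) (v(w) = sqrt(2*w) = sqrt(2)*sqrt(w))
s = 54872 + 2*sqrt(43) (s = sqrt(2)*sqrt(86) + 38**3 = 2*sqrt(43) + 54872 = 54872 + 2*sqrt(43) ≈ 54885.)
1/(s + 47800) = 1/((54872 + 2*sqrt(43)) + 47800) = 1/(102672 + 2*sqrt(43))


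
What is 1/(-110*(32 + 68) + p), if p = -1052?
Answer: -1/12052 ≈ -8.2974e-5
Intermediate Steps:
1/(-110*(32 + 68) + p) = 1/(-110*(32 + 68) - 1052) = 1/(-110*100 - 1052) = 1/(-11000 - 1052) = 1/(-12052) = -1/12052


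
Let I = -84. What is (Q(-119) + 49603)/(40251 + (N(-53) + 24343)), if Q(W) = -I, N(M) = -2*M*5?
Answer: 49687/65124 ≈ 0.76296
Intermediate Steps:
N(M) = -10*M
Q(W) = 84 (Q(W) = -1*(-84) = 84)
(Q(-119) + 49603)/(40251 + (N(-53) + 24343)) = (84 + 49603)/(40251 + (-10*(-53) + 24343)) = 49687/(40251 + (530 + 24343)) = 49687/(40251 + 24873) = 49687/65124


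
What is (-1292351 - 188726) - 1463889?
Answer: -2944966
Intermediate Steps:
(-1292351 - 188726) - 1463889 = -1481077 - 1463889 = -2944966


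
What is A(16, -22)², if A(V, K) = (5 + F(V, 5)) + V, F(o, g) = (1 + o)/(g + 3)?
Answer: 34225/64 ≈ 534.77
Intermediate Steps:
F(o, g) = (1 + o)/(3 + g)
A(V, K) = 41/8 + 9*V/8 (A(V, K) = (5 + (1 + V)/(3 + 5)) + V = (5 + (1 + V)/8) + V = (5 + (⅛ + V/8)) + V = (41/8 + V/8) + V = 41/8 + 9*V/8)
A(16, -22)² = (41/8 + (9/8)*16)² = (41/8 + 18)² = (185/8)² = 34225/64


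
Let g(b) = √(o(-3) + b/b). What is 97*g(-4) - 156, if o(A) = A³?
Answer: -156 + 97*I*√26 ≈ -156.0 + 494.6*I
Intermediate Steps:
g(b) = I*√26 (g(b) = √((-3)³ + b/b) = √(-27 + 1) = √(-26) = I*√26)
97*g(-4) - 156 = 97*(I*√26) - 156 = 97*I*√26 - 156 = -156 + 97*I*√26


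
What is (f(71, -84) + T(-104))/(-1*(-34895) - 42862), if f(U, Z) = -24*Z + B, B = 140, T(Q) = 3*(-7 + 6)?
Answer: -2153/7967 ≈ -0.27024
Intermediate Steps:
T(Q) = -3 (T(Q) = 3*(-1) = -3)
f(U, Z) = 140 - 24*Z (f(U, Z) = -24*Z + 140 = 140 - 24*Z)
(f(71, -84) + T(-104))/(-1*(-34895) - 42862) = ((140 - 24*(-84)) - 3)/(-1*(-34895) - 42862) = ((140 + 2016) - 3)/(34895 - 42862) = (2156 - 3)/(-7967) = 2153*(-1/7967) = -2153/7967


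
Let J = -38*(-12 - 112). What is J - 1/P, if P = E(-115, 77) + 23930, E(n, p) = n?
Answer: 112216279/23815 ≈ 4712.0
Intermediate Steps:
J = 4712 (J = -38*(-124) = 4712)
P = 23815 (P = -115 + 23930 = 23815)
J - 1/P = 4712 - 1/23815 = 112216279/23815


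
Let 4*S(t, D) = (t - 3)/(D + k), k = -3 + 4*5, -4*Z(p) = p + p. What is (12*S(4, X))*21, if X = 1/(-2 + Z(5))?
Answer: 567/151 ≈ 3.7550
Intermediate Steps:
Z(p) = -p/2 (Z(p) = -(p + p)/4 = -p/2)
X = -2/9 (X = 1/(-2 - 1/2*5) = 1/(-2 - 5/2) = 1/(-9/2) = -2/9 ≈ -0.22222)
k = 17 (k = -3 + 20 = 17)
S(t, D) = (-3 + t)/(4*(17 + D)) (S(t, D) = ((t - 3)/(D + 17))/4 = ((-3 + t)/(17 + D))/4 = (-3 + t)/(4*(17 + D)))
(12*S(4, X))*21 = (12*((-3 + 4)/(4*(17 - 2/9))))*21 = (12*((1/4)*1/(151/9)))*21 = (12*((1/4)*(9/151)*1))*21 = (12*(9/604))*21 = (27/151)*21 = 567/151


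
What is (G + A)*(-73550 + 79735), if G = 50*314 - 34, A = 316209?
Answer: 2052646875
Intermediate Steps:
G = 15666 (G = 15700 - 34 = 15666)
(G + A)*(-73550 + 79735) = (15666 + 316209)*(-73550 + 79735) = 331875*6185 = 2052646875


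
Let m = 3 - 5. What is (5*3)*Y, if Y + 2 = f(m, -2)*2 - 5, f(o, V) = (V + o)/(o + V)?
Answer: -75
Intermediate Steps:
m = -2
f(o, V) = 1 (f(o, V) = (V + o)/(V + o) = 1)
Y = -5 (Y = -2 + (1*2 - 5) = -2 + (2 - 5) = -2 - 3 = -5)
(5*3)*Y = (5*3)*(-5) = 15*(-5) = -75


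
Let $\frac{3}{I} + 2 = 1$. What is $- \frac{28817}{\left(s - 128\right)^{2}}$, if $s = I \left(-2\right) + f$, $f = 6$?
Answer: $- \frac{28817}{13456} \approx -2.1416$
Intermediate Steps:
$I = -3$ ($I = \frac{3}{-2 + 1} = \frac{3}{-1} = 3 \left(-1\right) = -3$)
$s = 12$ ($s = \left(-3\right) \left(-2\right) + 6 = 6 + 6 = 12$)
$- \frac{28817}{\left(s - 128\right)^{2}} = - \frac{28817}{\left(12 - 128\right)^{2}} = - \frac{28817}{\left(-116\right)^{2}} = - \frac{28817}{13456}$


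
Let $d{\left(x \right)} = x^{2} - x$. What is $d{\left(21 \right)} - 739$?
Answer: $-319$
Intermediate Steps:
$d{\left(21 \right)} - 739 = 21 \left(-1 + 21\right) - 739 = 21 \cdot 20 - 739 = 420 - 739 = -319$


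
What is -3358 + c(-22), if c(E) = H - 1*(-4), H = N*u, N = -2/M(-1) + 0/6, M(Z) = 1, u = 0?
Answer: -3354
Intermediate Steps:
N = -2 (N = -2/1 + 0/6 = -2*1 + 0*(⅙) = -2 + 0 = -2)
H = 0 (H = -2*0 = 0)
c(E) = 4 (c(E) = 0 - 1*(-4) = 0 + 4 = 4)
-3358 + c(-22) = -3358 + 4 = -3354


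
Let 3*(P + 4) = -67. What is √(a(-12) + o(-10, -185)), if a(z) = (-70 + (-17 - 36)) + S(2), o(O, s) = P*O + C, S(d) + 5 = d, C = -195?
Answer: I*√519/3 ≈ 7.5939*I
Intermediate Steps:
P = -79/3 (P = -4 + (⅓)*(-67) = -4 - 67/3 = -79/3 ≈ -26.333)
S(d) = -5 + d
o(O, s) = -195 - 79*O/3 (o(O, s) = -79*O/3 - 195 = -195 - 79*O/3)
a(z) = -126 (a(z) = (-70 + (-17 - 36)) + (-5 + 2) = (-70 - 53) - 3 = -123 - 3 = -126)
√(a(-12) + o(-10, -185)) = √(-126 + (-195 - 79/3*(-10))) = √(-126 + (-195 + 790/3)) = √(-126 + 205/3) = √(-173/3) = I*√519/3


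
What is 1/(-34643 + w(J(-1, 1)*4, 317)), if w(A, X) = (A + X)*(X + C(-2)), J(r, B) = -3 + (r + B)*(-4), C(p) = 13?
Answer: 1/66007 ≈ 1.5150e-5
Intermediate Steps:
J(r, B) = -3 - 4*B - 4*r (J(r, B) = -3 + (B + r)*(-4) = -3 + (-4*B - 4*r) = -3 - 4*B - 4*r)
w(A, X) = (13 + X)*(A + X) (w(A, X) = (A + X)*(X + 13) = (A + X)*(13 + X) = (13 + X)*(A + X))
1/(-34643 + w(J(-1, 1)*4, 317)) = 1/(-34643 + (317² + 13*((-3 - 4*1 - 4*(-1))*4) + 13*317 + ((-3 - 4*1 - 4*(-1))*4)*317)) = 1/(-34643 + (100489 + 13*((-3 - 4 + 4)*4) + 4121 + ((-3 - 4 + 4)*4)*317)) = 1/(-34643 + (100489 + 13*(-3*4) + 4121 - 3*4*317)) = 1/(-34643 + (100489 + 13*(-12) + 4121 - 12*317)) = 1/(-34643 + (100489 - 156 + 4121 - 3804)) = 1/(-34643 + 100650) = 1/66007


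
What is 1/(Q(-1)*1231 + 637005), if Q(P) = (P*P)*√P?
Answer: 637005/405776885386 - 1231*I/405776885386 ≈ 1.5698e-6 - 3.0337e-9*I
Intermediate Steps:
Q(P) = P^(5/2) (Q(P) = P²*√P = P^(5/2))
1/(Q(-1)*1231 + 637005) = 1/((-1)^(5/2)*1231 + 637005) = 1/(I*1231 + 637005) = 1/(1231*I + 637005) = 1/(637005 + 1231*I) = (637005 - 1231*I)/405776885386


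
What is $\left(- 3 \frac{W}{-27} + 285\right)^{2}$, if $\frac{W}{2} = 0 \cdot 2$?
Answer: $81225$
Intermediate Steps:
$W = 0$ ($W = 2 \cdot 0 \cdot 2 = 2 \cdot 0 = 0$)
$\left(- 3 \frac{W}{-27} + 285\right)^{2} = \left(- 3 \frac{0}{-27} + 285\right)^{2} = \left(- 3 \cdot 0 \left(- \frac{1}{27}\right) + 285\right)^{2} = \left(\left(-3\right) 0 + 285\right)^{2} = \left(0 + 285\right)^{2} = 285^{2} = 81225$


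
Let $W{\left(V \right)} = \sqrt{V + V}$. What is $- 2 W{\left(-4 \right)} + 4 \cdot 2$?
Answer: $8 - 4 i \sqrt{2} \approx 8.0 - 5.6569 i$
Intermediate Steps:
$W{\left(V \right)} = \sqrt{2} \sqrt{V}$ ($W{\left(V \right)} = \sqrt{2 V} = \sqrt{2} \sqrt{V}$)
$- 2 W{\left(-4 \right)} + 4 \cdot 2 = - 2 \sqrt{2} \sqrt{-4} + 4 \cdot 2 = - 2 \sqrt{2} \cdot 2 i + 8 = - 2 \cdot 2 i \sqrt{2} + 8 = - 4 i \sqrt{2} + 8 = 8 - 4 i \sqrt{2}$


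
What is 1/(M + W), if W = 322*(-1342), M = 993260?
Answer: 1/561136 ≈ 1.7821e-6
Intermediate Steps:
W = -432124
1/(M + W) = 1/(993260 - 432124) = 1/561136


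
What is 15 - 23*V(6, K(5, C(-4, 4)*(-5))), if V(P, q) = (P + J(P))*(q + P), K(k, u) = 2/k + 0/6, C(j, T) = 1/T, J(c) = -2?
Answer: -2869/5 ≈ -573.80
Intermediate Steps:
K(k, u) = 2/k (K(k, u) = 2/k + 0*(⅙) = 2/k + 0 = 2/k)
V(P, q) = (-2 + P)*(P + q) (V(P, q) = (P - 2)*(q + P) = (-2 + P)*(P + q))
15 - 23*V(6, K(5, C(-4, 4)*(-5))) = 15 - 23*(6² - 2*6 - 4/5 + 6*(2/5)) = 15 - 23*(36 - 12 - 4/5 + 6*(2*(⅕))) = 15 - 23*(36 - 12 - 2*⅖ + 6*(⅖)) = 15 - 23*(36 - 12 - ⅘ + 12/5) = 15 - 23*128/5 = 15 - 2944/5 = -2869/5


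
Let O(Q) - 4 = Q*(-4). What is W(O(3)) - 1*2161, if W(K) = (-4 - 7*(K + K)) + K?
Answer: -2061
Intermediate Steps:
O(Q) = 4 - 4*Q (O(Q) = 4 + Q*(-4) = 4 - 4*Q)
W(K) = -4 - 13*K (W(K) = (-4 - 14*K) + K = -4 - 13*K)
W(O(3)) - 1*2161 = (-4 - 13*(4 - 4*3)) - 1*2161 = (-4 - 13*(4 - 12)) - 2161 = (-4 - 13*(-8)) - 2161 = (-4 + 104) - 2161 = 100 - 2161 = -2061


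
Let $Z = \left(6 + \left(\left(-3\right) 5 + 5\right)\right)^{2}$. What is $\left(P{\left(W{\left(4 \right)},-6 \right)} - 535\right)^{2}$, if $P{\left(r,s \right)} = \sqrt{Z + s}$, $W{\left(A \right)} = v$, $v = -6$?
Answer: $\left(535 - \sqrt{10}\right)^{2} \approx 2.8285 \cdot 10^{5}$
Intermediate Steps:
$W{\left(A \right)} = -6$
$Z = 16$ ($Z = \left(6 + \left(-15 + 5\right)\right)^{2} = \left(6 - 10\right)^{2} = \left(-4\right)^{2} = 16$)
$P{\left(r,s \right)} = \sqrt{16 + s}$
$\left(P{\left(W{\left(4 \right)},-6 \right)} - 535\right)^{2} = \left(\sqrt{16 - 6} - 535\right)^{2} = \left(\sqrt{10} - 535\right)^{2} = \left(-535 + \sqrt{10}\right)^{2}$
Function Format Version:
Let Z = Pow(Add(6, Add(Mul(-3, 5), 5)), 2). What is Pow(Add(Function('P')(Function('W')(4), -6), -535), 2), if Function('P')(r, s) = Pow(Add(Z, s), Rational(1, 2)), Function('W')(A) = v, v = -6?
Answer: Pow(Add(535, Mul(-1, Pow(10, Rational(1, 2)))), 2) ≈ 2.8285e+5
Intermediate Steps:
Function('W')(A) = -6
Z = 16 (Z = Pow(Add(6, Add(-15, 5)), 2) = Pow(Add(6, -10), 2) = Pow(-4, 2) = 16)
Function('P')(r, s) = Pow(Add(16, s), Rational(1, 2))
Pow(Add(Function('P')(Function('W')(4), -6), -535), 2) = Pow(Add(Pow(Add(16, -6), Rational(1, 2)), -535), 2) = Pow(Add(Pow(10, Rational(1, 2)), -535), 2) = Pow(Add(-535, Pow(10, Rational(1, 2))), 2)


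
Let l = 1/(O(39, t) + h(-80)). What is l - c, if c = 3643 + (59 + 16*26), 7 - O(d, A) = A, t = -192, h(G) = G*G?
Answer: -27174681/6599 ≈ -4118.0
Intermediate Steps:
h(G) = G**2
O(d, A) = 7 - A
c = 4118 (c = 3643 + (59 + 416) = 3643 + 475 = 4118)
l = 1/6599 (l = 1/((7 - 1*(-192)) + (-80)**2) = 1/((7 + 192) + 6400) = 1/(199 + 6400) = 1/6599 ≈ 0.00015154)
l - c = 1/6599 - 1*4118 = 1/6599 - 4118 = -27174681/6599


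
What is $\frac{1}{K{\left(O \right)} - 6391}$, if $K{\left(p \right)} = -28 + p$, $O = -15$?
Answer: $- \frac{1}{6434} \approx -0.00015542$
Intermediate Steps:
$\frac{1}{K{\left(O \right)} - 6391} = \frac{1}{\left(-28 - 15\right) - 6391} = \frac{1}{-43 - 6391} = \frac{1}{-6434} = - \frac{1}{6434}$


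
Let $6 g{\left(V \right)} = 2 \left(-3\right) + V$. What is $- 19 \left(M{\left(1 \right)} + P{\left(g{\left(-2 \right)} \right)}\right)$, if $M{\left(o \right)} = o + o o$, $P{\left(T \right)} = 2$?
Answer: $-76$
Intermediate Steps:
$g{\left(V \right)} = -1 + \frac{V}{6}$ ($g{\left(V \right)} = \frac{2 \left(-3\right) + V}{6} = \frac{-6 + V}{6} = -1 + \frac{V}{6}$)
$M{\left(o \right)} = o + o^{2}$
$- 19 \left(M{\left(1 \right)} + P{\left(g{\left(-2 \right)} \right)}\right) = - 19 \left(1 \left(1 + 1\right) + 2\right) = - 19 \left(1 \cdot 2 + 2\right) = - 19 \left(2 + 2\right) = \left(-19\right) 4 = -76$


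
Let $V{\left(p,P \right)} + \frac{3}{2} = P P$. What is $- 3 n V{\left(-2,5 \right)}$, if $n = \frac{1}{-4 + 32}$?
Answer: $- \frac{141}{56} \approx -2.5179$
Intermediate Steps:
$V{\left(p,P \right)} = - \frac{3}{2} + P^{2}$ ($V{\left(p,P \right)} = - \frac{3}{2} + P P = - \frac{3}{2} + P^{2}$)
$n = \frac{1}{28} \approx 0.035714$
$- 3 n V{\left(-2,5 \right)} = \left(-3\right) \frac{1}{28} \left(- \frac{3}{2} + 5^{2}\right) = - \frac{3 \left(- \frac{3}{2} + 25\right)}{28} = \left(- \frac{3}{28}\right) \frac{47}{2} = - \frac{141}{56}$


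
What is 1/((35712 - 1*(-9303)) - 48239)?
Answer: -1/3224 ≈ -0.00031017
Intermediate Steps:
1/((35712 - 1*(-9303)) - 48239) = 1/((35712 + 9303) - 48239) = 1/(45015 - 48239) = 1/(-3224) = -1/3224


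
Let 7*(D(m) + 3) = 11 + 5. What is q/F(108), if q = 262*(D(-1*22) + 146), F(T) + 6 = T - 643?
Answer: -266454/3787 ≈ -70.360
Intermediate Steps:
D(m) = -5/7 (D(m) = -3 + (11 + 5)/7 = -3 + (⅐)*16 = -3 + 16/7 = -5/7)
F(T) = -649 + T (F(T) = -6 + (T - 643) = -6 + (-643 + T) = -649 + T)
q = 266454/7 (q = 262*(-5/7 + 146) = 262*(1017/7) = 266454/7 ≈ 38065.)
q/F(108) = 266454/(7*(-649 + 108)) = (266454/7)/(-541) = (266454/7)*(-1/541) = -266454/3787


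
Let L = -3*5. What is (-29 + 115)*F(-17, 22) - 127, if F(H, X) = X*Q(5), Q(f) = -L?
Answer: 28253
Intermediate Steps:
L = -15
Q(f) = 15 (Q(f) = -1*(-15) = 15)
F(H, X) = 15*X (F(H, X) = X*15 = 15*X)
(-29 + 115)*F(-17, 22) - 127 = (-29 + 115)*(15*22) - 127 = 86*330 - 127 = 28380 - 127 = 28253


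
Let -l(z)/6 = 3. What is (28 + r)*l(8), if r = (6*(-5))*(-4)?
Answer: -2664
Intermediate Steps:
r = 120 (r = -30*(-4) = 120)
l(z) = -18 (l(z) = -6*3 = -18)
(28 + r)*l(8) = (28 + 120)*(-18) = 148*(-18) = -2664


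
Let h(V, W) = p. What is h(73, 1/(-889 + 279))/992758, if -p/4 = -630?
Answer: 1260/496379 ≈ 0.0025384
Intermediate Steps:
p = 2520 (p = -4*(-630) = 2520)
h(V, W) = 2520
h(73, 1/(-889 + 279))/992758 = 2520/992758 = 2520*(1/992758) = 1260/496379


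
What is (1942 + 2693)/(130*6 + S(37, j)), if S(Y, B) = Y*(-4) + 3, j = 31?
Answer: 927/127 ≈ 7.2992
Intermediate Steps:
S(Y, B) = 3 - 4*Y (S(Y, B) = -4*Y + 3 = 3 - 4*Y)
(1942 + 2693)/(130*6 + S(37, j)) = (1942 + 2693)/(130*6 + (3 - 4*37)) = 4635/(780 + (3 - 148)) = 4635/(780 - 145) = 4635/635 = 4635*(1/635) = 927/127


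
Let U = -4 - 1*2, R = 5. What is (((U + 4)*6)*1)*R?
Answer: -60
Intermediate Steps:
U = -6 (U = -4 - 2 = -6)
(((U + 4)*6)*1)*R = (((-6 + 4)*6)*1)*5 = (-2*6*1)*5 = -12*1*5 = -12*5 = -60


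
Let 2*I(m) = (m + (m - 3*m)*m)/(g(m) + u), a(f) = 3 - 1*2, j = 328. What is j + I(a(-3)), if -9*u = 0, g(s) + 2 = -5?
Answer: 4593/14 ≈ 328.07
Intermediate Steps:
a(f) = 1 (a(f) = 3 - 2 = 1)
g(s) = -7 (g(s) = -2 - 5 = -7)
u = 0 (u = -1/9*0 = 0)
I(m) = -m/14 + m**2/7 (I(m) = ((m + (m - 3*m)*m)/(-7 + 0))/2 = ((m + (-2*m)*m)/(-7))/2 = ((m - 2*m**2)*(-1/7))/2 = (-m/7 + 2*m**2/7)/2 = -m/14 + m**2/7)
j + I(a(-3)) = 328 + (1/14)*1*(-1 + 2*1) = 328 + (1/14)*1*(-1 + 2) = 328 + (1/14)*1*1 = 328 + 1/14 = 4593/14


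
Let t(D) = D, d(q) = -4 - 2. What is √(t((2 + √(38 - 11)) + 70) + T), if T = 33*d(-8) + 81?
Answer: √(-45 + 3*√3) ≈ 6.309*I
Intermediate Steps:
d(q) = -6
T = -117 (T = 33*(-6) + 81 = -198 + 81 = -117)
√(t((2 + √(38 - 11)) + 70) + T) = √(((2 + √(38 - 11)) + 70) - 117) = √(((2 + √27) + 70) - 117) = √(((2 + 3*√3) + 70) - 117) = √((72 + 3*√3) - 117) = √(-45 + 3*√3)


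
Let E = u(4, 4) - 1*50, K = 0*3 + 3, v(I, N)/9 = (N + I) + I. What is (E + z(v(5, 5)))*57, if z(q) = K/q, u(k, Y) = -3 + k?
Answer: -41876/15 ≈ -2791.7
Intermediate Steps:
v(I, N) = 9*N + 18*I (v(I, N) = 9*((N + I) + I) = 9*((I + N) + I) = 9*(N + 2*I) = 9*N + 18*I)
K = 3 (K = 0 + 3 = 3)
E = -49 (E = (-3 + 4) - 1*50 = 1 - 50 = -49)
z(q) = 3/q
(E + z(v(5, 5)))*57 = (-49 + 3/(9*5 + 18*5))*57 = (-49 + 3/(45 + 90))*57 = (-49 + 3/135)*57 = (-49 + 3*(1/135))*57 = (-49 + 1/45)*57 = -2204/45*57 = -41876/15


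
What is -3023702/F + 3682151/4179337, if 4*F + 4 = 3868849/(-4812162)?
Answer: 243246590481253379999/96615810559489 ≈ 2.5177e+6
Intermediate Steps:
F = -23117497/19248648 (F = -1 + (3868849/(-4812162))/4 = -1 + (3868849*(-1/4812162))/4 = -1 + (¼)*(-3868849/4812162) = -1 - 3868849/19248648 = -23117497/19248648 ≈ -1.2010)
-3023702/F + 3682151/4179337 = -3023702/(-23117497/19248648) + 3682151/4179337 = -3023702*(-19248648/23117497) + 3682151*(1/4179337) = 58202175454896/23117497 + 3682151/4179337 = 243246590481253379999/96615810559489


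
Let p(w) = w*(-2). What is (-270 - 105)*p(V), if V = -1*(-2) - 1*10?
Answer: -6000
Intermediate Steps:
V = -8 (V = 2 - 10 = -8)
p(w) = -2*w
(-270 - 105)*p(V) = (-270 - 105)*(-2*(-8)) = -375*16 = -6000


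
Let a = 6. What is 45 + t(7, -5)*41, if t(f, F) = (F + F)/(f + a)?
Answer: 175/13 ≈ 13.462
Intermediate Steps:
t(f, F) = 2*F/(6 + f) (t(f, F) = (F + F)/(f + 6) = (2*F)/(6 + f) = 2*F/(6 + f))
45 + t(7, -5)*41 = 45 + (2*(-5)/(6 + 7))*41 = 45 + (2*(-5)/13)*41 = 45 + (2*(-5)*(1/13))*41 = 45 - 10/13*41 = 45 - 410/13 = 175/13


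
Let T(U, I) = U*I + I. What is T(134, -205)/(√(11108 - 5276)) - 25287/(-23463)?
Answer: 8429/7821 - 1025*√2/4 ≈ -361.31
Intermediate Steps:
T(U, I) = I + I*U (T(U, I) = I*U + I = I + I*U)
T(134, -205)/(√(11108 - 5276)) - 25287/(-23463) = (-205*(1 + 134))/(√(11108 - 5276)) - 25287/(-23463) = (-205*135)/(√5832) - 25287*(-1/23463) = -27675*√2/108 + 8429/7821 = -1025*√2/4 + 8429/7821 = 8429/7821 - 1025*√2/4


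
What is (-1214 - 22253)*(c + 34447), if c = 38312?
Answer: -1707435453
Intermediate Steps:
(-1214 - 22253)*(c + 34447) = (-1214 - 22253)*(38312 + 34447) = -23467*72759 = -1707435453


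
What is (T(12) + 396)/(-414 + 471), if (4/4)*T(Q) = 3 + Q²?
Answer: 181/19 ≈ 9.5263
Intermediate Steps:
T(Q) = 3 + Q²
(T(12) + 396)/(-414 + 471) = ((3 + 12²) + 396)/(-414 + 471) = ((3 + 144) + 396)/57 = (147 + 396)*(1/57) = 543*(1/57) = 181/19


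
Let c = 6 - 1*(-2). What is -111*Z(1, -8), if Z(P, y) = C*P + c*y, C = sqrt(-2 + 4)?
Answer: 7104 - 111*sqrt(2) ≈ 6947.0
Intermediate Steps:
C = sqrt(2) ≈ 1.4142
c = 8 (c = 6 + 2 = 8)
Z(P, y) = 8*y + P*sqrt(2) (Z(P, y) = sqrt(2)*P + 8*y = P*sqrt(2) + 8*y = 8*y + P*sqrt(2))
-111*Z(1, -8) = -111*(8*(-8) + 1*sqrt(2)) = -111*(-64 + sqrt(2)) = 7104 - 111*sqrt(2)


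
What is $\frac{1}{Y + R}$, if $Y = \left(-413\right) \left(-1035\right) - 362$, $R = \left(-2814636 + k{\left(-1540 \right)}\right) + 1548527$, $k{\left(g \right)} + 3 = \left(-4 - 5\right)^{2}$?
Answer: $- \frac{1}{838938} \approx -1.192 \cdot 10^{-6}$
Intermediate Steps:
$k{\left(g \right)} = 78$ ($k{\left(g \right)} = -3 + \left(-4 - 5\right)^{2} = -3 + \left(-9\right)^{2} = -3 + 81 = 78$)
$R = -1266031$ ($R = \left(-2814636 + 78\right) + 1548527 = -2814558 + 1548527 = -1266031$)
$Y = 427093$ ($Y = 427455 - 362 = 427093$)
$\frac{1}{Y + R} = \frac{1}{427093 - 1266031} = \frac{1}{-838938} = - \frac{1}{838938}$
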